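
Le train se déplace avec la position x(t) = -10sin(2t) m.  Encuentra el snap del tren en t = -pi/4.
Debemos derivar nuestra ecuación de la posición x(t) = -10·sin(2·t) 4 veces. Tomando d/dt de x(t), encontramos v(t) = -20·cos(2·t). Tomando d/dt de v(t), encontramos a(t) = 40·sin(2·t). La derivada de la aceleración da la sacudida: j(t) = 80·cos(2·t). Derivando la sacudida, obtenemos el snap: s(t) = -160·sin(2·t). Tenemos el snap s(t) = -160·sin(2·t). Sustituyendo t = -pi/4: s(-pi/4) = 160.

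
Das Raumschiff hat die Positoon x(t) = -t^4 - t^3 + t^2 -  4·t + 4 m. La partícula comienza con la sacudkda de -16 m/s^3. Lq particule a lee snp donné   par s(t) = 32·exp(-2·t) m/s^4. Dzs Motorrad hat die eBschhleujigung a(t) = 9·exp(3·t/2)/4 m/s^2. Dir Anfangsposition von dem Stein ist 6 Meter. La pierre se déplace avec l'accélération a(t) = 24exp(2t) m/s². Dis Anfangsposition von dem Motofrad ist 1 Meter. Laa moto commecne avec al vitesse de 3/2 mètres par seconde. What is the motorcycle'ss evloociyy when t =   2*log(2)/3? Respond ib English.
To find the answer, we compute 1 integral of a(t) = 9·exp(3·t/2)/4. Taking ∫a(t)dt and applying v(0) = 3/2, we find v(t) = 3·exp(3·t/2)/2. We have velocity v(t) = 3·exp(3·t/2)/2. Substituting t = 2*log(2)/3: v(2*log(2)/3) = 3.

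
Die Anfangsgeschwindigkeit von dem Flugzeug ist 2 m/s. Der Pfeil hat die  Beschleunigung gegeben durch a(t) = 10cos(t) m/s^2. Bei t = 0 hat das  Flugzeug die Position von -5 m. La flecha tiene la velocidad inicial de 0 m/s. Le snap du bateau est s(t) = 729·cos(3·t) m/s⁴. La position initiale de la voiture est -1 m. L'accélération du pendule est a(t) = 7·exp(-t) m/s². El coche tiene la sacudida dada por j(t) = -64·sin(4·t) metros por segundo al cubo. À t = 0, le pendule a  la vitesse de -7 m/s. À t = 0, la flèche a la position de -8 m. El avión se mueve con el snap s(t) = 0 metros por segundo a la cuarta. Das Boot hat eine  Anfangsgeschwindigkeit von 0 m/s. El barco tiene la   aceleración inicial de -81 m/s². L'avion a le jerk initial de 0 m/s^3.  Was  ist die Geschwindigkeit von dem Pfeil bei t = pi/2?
Um dies zu lösen, müssen wir 1 Integral unserer Gleichung für die Beschleunigung a(t) = 10·cos(t) finden. Das Integral von der Beschleunigung ist die Geschwindigkeit. Mit v(0) = 0 erhalten wir v(t) = 10·sin(t). Mit v(t) = 10·sin(t) und Einsetzen von t = pi/2, finden wir v = 10.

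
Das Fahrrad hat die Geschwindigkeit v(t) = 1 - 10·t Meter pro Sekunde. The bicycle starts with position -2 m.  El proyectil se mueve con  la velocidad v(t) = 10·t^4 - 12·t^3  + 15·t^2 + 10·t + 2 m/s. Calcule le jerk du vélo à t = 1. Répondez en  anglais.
Starting from velocity v(t) = 1 - 10·t, we take 2 derivatives. The derivative of velocity gives acceleration: a(t) = -10. Differentiating acceleration, we get jerk: j(t) = 0. Using j(t) = 0 and substituting t = 1, we find j = 0.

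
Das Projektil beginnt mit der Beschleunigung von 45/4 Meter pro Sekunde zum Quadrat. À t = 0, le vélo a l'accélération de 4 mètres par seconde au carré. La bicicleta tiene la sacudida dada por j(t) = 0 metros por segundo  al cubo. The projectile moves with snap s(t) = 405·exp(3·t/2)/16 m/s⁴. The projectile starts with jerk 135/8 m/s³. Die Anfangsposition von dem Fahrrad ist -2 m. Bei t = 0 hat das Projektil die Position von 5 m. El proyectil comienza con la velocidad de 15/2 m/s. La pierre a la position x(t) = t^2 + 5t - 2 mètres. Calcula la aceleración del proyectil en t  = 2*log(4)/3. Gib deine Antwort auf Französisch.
En partant du snap s(t) = 405·exp(3·t/2)/16, nous prenons 2 primitives. En intégrant le snap et en utilisant la condition initiale j(0) = 135/8, nous obtenons j(t) = 135·exp(3·t/2)/8. En intégrant le jerk et en utilisant la condition initiale a(0) = 45/4, nous obtenons a(t) = 45·exp(3·t/2)/4. En utilisant a(t) = 45·exp(3·t/2)/4 et en substituant t = 2*log(4)/3, nous trouvons a = 45.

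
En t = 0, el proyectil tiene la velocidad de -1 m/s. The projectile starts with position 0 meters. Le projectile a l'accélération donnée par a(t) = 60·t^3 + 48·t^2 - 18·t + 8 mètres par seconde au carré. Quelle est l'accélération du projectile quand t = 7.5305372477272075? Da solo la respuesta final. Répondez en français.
La réponse est 28217.4321575958.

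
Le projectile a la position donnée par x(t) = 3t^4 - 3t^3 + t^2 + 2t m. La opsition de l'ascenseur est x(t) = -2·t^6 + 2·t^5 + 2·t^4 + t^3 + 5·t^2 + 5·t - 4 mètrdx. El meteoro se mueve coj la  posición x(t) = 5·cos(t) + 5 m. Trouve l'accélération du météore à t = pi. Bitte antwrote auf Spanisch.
Partiendo de la posición x(t) = 5·cos(t) + 5, tomamos 2 derivadas. La derivada de la posición da la velocidad: v(t) = -5·sin(t). La derivada de la velocidad da la aceleración: a(t) = -5·cos(t). Usando a(t) = -5·cos(t) y sustituyendo t = pi, encontramos a = 5.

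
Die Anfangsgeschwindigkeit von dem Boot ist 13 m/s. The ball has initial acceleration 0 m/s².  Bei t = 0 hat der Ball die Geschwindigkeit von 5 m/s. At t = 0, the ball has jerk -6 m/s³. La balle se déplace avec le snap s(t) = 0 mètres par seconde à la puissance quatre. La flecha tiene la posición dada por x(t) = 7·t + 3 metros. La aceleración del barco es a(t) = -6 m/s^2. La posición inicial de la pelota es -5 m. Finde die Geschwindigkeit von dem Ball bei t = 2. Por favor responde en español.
Para resolver esto, necesitamos tomar 3 integrales de nuestra ecuación del snap s(t) = 0. Integrando el snap y usando la condición inicial j(0) = -6, obtenemos j(t) = -6. Tomando ∫j(t)dt y aplicando a(0) = 0, encontramos a(t) = -6·t. Tomando ∫a(t)dt y aplicando v(0) = 5, encontramos v(t) = 5 - 3·t^2. Usando v(t) = 5 - 3·t^2 y sustituyendo t = 2, encontramos v = -7.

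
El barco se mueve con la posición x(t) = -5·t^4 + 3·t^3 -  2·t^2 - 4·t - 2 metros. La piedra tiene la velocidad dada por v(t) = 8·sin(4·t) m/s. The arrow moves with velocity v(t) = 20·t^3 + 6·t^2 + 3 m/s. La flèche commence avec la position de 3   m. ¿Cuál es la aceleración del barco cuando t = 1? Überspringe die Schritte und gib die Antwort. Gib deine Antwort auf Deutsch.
Die Antwort ist -46.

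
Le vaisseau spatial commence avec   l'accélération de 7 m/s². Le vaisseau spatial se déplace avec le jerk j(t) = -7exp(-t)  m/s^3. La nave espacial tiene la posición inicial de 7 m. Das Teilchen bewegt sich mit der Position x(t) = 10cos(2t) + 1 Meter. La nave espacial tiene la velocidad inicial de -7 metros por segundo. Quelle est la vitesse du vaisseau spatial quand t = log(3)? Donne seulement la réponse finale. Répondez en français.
À t = log(3), v = -7/3.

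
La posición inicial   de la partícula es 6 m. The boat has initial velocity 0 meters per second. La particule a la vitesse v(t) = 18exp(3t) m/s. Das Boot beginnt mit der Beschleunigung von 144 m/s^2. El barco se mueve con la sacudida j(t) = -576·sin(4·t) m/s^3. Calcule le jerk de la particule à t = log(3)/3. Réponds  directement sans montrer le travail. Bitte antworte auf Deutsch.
Bei t = log(3)/3, j = 486.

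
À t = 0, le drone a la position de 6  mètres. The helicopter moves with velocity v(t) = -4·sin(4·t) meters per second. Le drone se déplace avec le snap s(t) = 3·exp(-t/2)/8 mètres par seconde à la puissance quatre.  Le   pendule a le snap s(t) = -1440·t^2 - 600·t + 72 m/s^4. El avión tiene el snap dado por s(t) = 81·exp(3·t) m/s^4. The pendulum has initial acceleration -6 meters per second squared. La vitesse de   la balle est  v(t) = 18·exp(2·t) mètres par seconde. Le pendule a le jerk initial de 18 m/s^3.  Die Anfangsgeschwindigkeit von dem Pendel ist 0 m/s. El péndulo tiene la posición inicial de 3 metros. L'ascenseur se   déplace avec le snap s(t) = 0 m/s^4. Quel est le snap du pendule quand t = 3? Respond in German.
Mit s(t) = -1440·t^2 - 600·t + 72 und Einsetzen von t = 3, finden wir s = -14688.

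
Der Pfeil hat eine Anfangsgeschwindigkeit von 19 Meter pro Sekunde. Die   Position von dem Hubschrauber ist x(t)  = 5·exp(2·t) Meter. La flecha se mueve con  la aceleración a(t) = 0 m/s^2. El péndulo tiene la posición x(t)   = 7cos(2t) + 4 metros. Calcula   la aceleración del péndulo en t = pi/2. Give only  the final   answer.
a(pi/2) = 28.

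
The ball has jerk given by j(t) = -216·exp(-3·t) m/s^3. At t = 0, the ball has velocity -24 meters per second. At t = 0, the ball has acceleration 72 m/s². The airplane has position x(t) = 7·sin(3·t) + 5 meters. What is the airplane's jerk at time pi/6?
To solve this, we need to take 3 derivatives of our position equation x(t) = 7·sin(3·t) + 5. Taking d/dt of x(t), we find v(t) = 21·cos(3·t). Taking d/dt of v(t), we find a(t) = -63·sin(3·t). Differentiating acceleration, we get jerk: j(t) = -189·cos(3·t). Using j(t) = -189·cos(3·t) and substituting t = pi/6, we find j = 0.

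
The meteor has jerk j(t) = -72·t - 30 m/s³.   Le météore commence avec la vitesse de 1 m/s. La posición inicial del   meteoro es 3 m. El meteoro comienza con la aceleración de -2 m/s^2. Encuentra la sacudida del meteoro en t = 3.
De la ecuación de la sacudida j(t) = -72·t - 30, sustituimos t = 3 para obtener j = -246.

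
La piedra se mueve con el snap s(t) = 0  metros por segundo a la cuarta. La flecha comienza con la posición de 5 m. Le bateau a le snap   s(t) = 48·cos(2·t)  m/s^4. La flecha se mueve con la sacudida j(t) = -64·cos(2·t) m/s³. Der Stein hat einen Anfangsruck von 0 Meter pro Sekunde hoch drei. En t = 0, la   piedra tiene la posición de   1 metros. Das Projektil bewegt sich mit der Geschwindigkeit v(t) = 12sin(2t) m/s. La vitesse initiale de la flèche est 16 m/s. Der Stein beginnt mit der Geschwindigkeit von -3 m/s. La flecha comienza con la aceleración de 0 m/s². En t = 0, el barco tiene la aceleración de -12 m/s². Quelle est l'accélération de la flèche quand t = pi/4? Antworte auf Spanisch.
Para resolver esto, necesitamos tomar 1 integral de nuestra ecuación de la sacudida j(t) = -64·cos(2·t). La integral de la sacudida es la aceleración. Usando a(0) = 0, obtenemos a(t) = -32·sin(2·t). Tenemos la aceleración a(t) = -32·sin(2·t). Sustituyendo t = pi/4: a(pi/4) = -32.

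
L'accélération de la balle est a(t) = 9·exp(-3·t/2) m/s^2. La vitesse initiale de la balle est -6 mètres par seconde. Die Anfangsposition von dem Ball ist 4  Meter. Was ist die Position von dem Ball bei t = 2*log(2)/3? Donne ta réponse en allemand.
Wir müssen unsere Gleichung für die Beschleunigung a(t) = 9·exp(-3·t/2) 2-mal integrieren. Das Integral von der Beschleunigung, mit v(0) = -6, ergibt die Geschwindigkeit: v(t) = -6·exp(-3·t/2). Durch Integration von der Geschwindigkeit und Verwendung der Anfangsbedingung x(0) = 4, erhalten wir x(t) = 4·exp(-3·t/2). Mit x(t) = 4·exp(-3·t/2) und Einsetzen von t = 2*log(2)/3, finden wir x = 2.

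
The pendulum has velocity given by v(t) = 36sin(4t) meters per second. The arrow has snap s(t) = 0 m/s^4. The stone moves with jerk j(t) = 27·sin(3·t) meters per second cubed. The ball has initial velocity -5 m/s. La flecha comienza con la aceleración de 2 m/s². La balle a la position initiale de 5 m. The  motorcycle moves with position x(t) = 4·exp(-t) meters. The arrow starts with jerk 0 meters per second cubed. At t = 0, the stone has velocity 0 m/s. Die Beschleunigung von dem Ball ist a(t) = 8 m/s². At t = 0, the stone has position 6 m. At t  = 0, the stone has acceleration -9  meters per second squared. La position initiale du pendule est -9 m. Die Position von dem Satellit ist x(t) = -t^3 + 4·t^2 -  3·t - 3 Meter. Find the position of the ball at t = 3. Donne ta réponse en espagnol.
Para resolver esto, necesitamos tomar 2 antiderivadas de nuestra ecuación de la aceleración a(t) = 8. Tomando ∫a(t)dt y aplicando v(0) = -5, encontramos v(t) = 8·t - 5. La antiderivada de la velocidad, con x(0) = 5, da la posición: x(t) = 4·t^2 - 5·t + 5. De la ecuación de la posición x(t) = 4·t^2 - 5·t + 5, sustituimos t = 3 para obtener x = 26.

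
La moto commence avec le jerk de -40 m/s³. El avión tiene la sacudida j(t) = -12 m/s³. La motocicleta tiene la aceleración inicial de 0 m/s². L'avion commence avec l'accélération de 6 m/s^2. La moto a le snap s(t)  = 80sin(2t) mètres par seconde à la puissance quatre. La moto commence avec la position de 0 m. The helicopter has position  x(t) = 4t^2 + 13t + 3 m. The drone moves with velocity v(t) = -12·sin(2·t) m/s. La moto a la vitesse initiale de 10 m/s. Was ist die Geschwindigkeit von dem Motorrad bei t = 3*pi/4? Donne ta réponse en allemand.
Um dies zu lösen, müssen wir 3 Stammfunktionen unserer Gleichung für den Snap s(t) = 80·sin(2·t) finden. Das Integral von dem Snap, mit j(0) = -40, ergibt den Ruck: j(t) = -40·cos(2·t). Durch Integration von dem Ruck und Verwendung der Anfangsbedingung a(0) = 0, erhalten wir a(t) = -20·sin(2·t). Mit ∫a(t)dt und Anwendung von v(0) = 10, finden wir v(t) = 10·cos(2·t). Aus der Gleichung für die Geschwindigkeit v(t) = 10·cos(2·t), setzen wir t = 3*pi/4 ein und erhalten v = 0.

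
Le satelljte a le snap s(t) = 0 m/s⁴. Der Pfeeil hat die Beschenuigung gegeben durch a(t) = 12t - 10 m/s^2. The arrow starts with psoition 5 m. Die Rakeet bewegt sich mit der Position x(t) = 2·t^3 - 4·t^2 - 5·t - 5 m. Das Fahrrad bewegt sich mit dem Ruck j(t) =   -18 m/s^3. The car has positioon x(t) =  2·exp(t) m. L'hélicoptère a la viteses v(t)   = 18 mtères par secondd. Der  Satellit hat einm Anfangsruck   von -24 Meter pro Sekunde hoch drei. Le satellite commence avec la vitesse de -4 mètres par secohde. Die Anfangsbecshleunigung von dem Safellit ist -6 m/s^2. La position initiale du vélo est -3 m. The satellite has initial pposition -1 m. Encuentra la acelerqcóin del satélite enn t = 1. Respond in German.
Um dies zu lösen, müssen wir 2 Integrale unserer Gleichung für den Snap s(t) = 0 finden. Die Stammfunktion von dem Snap ist der Ruck. Mit j(0) = -24 erhalten wir j(t) = -24. Das Integral von dem Ruck, mit a(0) = -6, ergibt die Beschleunigung: a(t) = -24·t - 6. Wir haben die Beschleunigung a(t) = -24·t - 6. Durch Einsetzen von t = 1: a(1) = -30.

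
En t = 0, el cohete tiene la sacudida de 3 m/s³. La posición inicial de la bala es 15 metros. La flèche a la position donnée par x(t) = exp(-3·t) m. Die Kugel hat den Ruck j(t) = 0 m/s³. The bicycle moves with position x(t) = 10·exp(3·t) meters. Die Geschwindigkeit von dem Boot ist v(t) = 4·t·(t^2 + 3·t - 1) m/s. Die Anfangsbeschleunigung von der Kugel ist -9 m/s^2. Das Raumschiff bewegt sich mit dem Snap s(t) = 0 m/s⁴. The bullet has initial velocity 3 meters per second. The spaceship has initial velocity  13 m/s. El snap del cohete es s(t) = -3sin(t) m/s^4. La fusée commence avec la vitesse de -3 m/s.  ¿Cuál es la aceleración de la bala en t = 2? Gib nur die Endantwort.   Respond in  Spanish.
En t = 2, a = -9.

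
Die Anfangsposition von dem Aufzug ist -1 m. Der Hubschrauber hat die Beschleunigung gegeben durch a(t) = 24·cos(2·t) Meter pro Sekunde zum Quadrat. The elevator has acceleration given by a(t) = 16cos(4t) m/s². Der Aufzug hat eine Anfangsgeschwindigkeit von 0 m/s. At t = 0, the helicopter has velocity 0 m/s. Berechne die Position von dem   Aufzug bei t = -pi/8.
Wir müssen unsere Gleichung für die Beschleunigung a(t) = 16·cos(4·t) 2-mal integrieren. Das Integral von der Beschleunigung, mit v(0) = 0, ergibt die Geschwindigkeit: v(t) = 4·sin(4·t). Das Integral von der Geschwindigkeit ist die Position. Mit x(0) = -1 erhalten wir x(t) = -cos(4·t). Mit x(t) = -cos(4·t) und Einsetzen von t = -pi/8, finden wir x = 0.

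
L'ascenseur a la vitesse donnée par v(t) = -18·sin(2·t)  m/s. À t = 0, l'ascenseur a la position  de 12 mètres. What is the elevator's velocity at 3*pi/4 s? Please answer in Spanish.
De la ecuación de la velocidad v(t) = -18·sin(2·t), sustituimos t = 3*pi/4 para obtener v = 18.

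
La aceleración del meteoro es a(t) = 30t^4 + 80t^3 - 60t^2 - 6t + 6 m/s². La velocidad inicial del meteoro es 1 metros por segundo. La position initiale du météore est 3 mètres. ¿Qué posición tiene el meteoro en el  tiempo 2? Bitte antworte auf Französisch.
Nous devons trouver l'intégrale de notre équation de l'accélération a(t) = 30·t^4 + 80·t^3 - 60·t^2 - 6·t + 6 2 fois. En prenant ∫a(t)dt et en appliquant v(0) = 1, nous trouvons v(t) = 6·t^5 + 20·t^4 - 20·t^3 - 3·t^2 + 6·t + 1. La primitive de la vitesse est la position. En utilisant x(0) = 3, nous obtenons x(t) = t^6 + 4·t^5 - 5·t^4 - t^3 + 3·t^2 + t + 3. De l'équation de la position x(t) = t^6 + 4·t^5 - 5·t^4 - t^3 + 3·t^2 + t + 3, nous substituons t = 2 pour obtenir x = 121.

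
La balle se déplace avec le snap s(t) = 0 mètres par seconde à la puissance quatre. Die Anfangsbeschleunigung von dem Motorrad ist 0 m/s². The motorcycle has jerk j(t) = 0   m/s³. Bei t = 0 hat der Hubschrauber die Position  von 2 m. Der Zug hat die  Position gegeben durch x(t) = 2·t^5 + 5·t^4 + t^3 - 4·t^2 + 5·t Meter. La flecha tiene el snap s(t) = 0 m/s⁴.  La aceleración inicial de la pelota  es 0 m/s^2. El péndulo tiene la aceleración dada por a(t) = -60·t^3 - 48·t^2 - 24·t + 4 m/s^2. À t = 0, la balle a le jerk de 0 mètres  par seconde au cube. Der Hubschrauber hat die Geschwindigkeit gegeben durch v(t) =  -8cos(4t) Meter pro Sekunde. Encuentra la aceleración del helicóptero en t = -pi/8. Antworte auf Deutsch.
Ausgehend von der Geschwindigkeit v(t) = -8·cos(4·t), nehmen wir 1 Ableitung. Mit d/dt von v(t) finden wir a(t) = 32·sin(4·t). Wir haben die Beschleunigung a(t) = 32·sin(4·t). Durch Einsetzen von t = -pi/8: a(-pi/8) = -32.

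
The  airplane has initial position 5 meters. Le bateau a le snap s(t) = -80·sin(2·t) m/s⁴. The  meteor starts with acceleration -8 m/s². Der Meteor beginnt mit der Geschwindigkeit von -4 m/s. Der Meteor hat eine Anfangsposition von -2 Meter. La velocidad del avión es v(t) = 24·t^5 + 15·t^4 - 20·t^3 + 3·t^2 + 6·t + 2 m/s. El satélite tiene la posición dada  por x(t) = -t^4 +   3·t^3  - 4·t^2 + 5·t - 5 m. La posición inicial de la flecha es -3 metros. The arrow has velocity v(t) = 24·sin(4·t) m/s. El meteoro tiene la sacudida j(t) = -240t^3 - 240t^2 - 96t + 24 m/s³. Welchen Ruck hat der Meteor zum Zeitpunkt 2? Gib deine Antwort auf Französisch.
En utilisant j(t) = -240·t^3 - 240·t^2 - 96·t + 24 et en substituant t = 2, nous trouvons j = -3048.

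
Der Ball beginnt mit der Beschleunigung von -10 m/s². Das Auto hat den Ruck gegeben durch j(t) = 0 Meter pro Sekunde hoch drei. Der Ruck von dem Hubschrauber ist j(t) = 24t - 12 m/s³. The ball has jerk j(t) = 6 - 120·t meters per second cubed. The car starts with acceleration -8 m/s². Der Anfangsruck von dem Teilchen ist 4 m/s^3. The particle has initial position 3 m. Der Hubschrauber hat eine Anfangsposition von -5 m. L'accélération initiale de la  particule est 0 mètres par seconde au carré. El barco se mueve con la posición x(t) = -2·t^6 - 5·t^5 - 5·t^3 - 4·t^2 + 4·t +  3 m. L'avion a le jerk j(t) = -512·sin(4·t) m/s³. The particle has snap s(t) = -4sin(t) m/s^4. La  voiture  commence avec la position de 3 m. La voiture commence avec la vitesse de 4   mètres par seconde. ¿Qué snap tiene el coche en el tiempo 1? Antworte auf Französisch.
En partant du jerk j(t) = 0, nous prenons 1 dérivée. En prenant d/dt de j(t), nous trouvons s(t) = 0. En utilisant s(t) = 0 et en substituant t = 1, nous trouvons s = 0.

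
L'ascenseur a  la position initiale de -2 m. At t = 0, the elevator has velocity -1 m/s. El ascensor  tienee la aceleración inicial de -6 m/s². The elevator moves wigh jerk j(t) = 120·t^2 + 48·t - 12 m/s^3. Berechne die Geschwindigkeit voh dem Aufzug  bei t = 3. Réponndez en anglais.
Starting from jerk j(t) = 120·t^2 + 48·t - 12, we take 2 antiderivatives. Finding the antiderivative of j(t) and using a(0) = -6: a(t) = 40·t^3 + 24·t^2 - 12·t - 6. The integral of acceleration, with v(0) = -1, gives velocity: v(t) = 10·t^4 + 8·t^3 - 6·t^2 - 6·t - 1. We have velocity v(t) = 10·t^4 + 8·t^3 - 6·t^2 - 6·t - 1. Substituting t = 3: v(3) = 953.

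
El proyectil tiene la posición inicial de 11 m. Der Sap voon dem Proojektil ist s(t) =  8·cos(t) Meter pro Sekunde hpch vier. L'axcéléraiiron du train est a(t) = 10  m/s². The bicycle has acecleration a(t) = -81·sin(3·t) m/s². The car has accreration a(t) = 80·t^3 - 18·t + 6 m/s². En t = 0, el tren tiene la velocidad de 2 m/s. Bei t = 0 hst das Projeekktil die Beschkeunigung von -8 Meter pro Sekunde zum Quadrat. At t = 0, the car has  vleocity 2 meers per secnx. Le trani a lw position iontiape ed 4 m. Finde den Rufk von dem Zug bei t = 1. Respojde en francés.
Pour résoudre ceci, nous devons prendre 1 dérivée de notre équation de l'accélération a(t) = 10. En prenant d/dt de a(t), nous trouvons j(t) = 0. Nous avons le jerk j(t) = 0. En substituant t = 1: j(1) = 0.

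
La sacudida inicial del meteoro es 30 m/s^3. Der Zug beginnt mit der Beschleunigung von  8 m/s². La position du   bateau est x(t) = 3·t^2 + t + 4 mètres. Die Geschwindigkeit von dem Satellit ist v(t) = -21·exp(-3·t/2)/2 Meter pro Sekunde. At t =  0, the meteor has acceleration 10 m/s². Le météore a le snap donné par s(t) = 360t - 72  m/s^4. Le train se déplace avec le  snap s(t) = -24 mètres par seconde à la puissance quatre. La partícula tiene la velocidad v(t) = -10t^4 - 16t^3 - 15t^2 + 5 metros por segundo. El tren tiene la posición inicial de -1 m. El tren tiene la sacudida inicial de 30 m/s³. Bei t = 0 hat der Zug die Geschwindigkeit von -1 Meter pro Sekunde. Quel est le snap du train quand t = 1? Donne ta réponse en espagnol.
De la ecuación del snap s(t) = -24, sustituimos t = 1 para obtener s = -24.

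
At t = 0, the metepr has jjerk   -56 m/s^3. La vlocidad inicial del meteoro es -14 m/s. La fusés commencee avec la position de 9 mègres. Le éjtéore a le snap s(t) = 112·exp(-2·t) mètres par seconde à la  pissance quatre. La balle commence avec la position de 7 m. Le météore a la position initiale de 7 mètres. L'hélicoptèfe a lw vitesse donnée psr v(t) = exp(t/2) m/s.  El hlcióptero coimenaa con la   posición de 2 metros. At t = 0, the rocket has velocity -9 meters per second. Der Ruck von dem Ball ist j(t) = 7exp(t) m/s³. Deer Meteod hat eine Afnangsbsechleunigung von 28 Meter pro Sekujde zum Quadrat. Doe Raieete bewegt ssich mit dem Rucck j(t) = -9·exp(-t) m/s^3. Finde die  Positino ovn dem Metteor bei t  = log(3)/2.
Ausgehend von dem Snap s(t) = 112·exp(-2·t), nehmen wir 4 Integrale. Die Stammfunktion von dem Snap ist der Ruck. Mit j(0) = -56 erhalten wir j(t) = -56·exp(-2·t). Durch Integration von dem Ruck und Verwendung der Anfangsbedingung a(0) = 28, erhalten wir a(t) = 28·exp(-2·t). Durch Integration von der Beschleunigung und Verwendung der Anfangsbedingung v(0) = -14, erhalten wir v(t) = -14·exp(-2·t). Das Integral von der Geschwindigkeit, mit x(0) = 7, ergibt die Position: x(t) = 7·exp(-2·t). Mit x(t) = 7·exp(-2·t) und Einsetzen von t = log(3)/2, finden wir x = 7/3.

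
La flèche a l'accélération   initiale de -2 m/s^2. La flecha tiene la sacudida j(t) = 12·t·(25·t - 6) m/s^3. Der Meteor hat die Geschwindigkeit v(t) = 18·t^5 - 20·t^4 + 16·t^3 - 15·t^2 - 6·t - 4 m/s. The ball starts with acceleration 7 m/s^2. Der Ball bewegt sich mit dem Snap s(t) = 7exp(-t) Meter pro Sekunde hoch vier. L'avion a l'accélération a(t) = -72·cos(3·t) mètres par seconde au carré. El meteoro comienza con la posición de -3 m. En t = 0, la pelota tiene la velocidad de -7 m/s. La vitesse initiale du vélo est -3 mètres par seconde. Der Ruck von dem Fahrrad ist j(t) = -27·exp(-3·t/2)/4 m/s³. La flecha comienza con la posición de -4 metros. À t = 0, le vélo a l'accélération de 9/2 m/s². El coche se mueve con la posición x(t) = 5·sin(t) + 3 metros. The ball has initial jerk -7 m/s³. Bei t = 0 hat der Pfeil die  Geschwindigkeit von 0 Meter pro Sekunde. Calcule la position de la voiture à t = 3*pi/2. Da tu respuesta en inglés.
From the given position equation x(t) = 5·sin(t) + 3, we substitute t = 3*pi/2 to get x = -2.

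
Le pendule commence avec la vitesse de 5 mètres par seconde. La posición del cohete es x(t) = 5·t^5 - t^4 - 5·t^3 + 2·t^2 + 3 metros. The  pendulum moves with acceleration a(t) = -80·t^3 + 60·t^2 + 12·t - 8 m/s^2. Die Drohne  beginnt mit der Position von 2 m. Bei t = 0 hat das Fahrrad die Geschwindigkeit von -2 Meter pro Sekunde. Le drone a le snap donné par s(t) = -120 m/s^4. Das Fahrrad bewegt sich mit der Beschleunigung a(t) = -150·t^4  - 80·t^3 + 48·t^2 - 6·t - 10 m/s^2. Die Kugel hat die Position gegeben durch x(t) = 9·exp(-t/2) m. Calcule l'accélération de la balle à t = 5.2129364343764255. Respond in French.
En partant de la position x(t) = 9·exp(-t/2), nous prenons 2 dérivées. En prenant d/dt de x(t), nous trouvons v(t) = -9·exp(-t/2)/2. En dérivant la vitesse, nous obtenons l'accélération: a(t) = 9·exp(-t/2)/4. De l'équation de l'accélération a(t) = 9·exp(-t/2)/4, nous substituons t = 5.2129364343764255 pour obtenir a = 0.166038099654087.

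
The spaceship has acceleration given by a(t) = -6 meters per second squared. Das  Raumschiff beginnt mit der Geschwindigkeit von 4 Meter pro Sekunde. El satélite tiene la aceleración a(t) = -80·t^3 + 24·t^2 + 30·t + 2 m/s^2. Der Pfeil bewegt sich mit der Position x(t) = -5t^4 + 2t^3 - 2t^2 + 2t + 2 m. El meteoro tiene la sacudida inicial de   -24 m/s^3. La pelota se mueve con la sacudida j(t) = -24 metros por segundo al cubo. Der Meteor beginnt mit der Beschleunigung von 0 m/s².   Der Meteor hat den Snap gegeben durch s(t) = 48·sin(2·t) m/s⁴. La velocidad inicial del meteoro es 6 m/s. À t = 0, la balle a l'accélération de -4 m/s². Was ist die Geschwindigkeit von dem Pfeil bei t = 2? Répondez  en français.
Nous devons dériver notre équation de la position x(t) = -5·t^4 + 2·t^3 - 2·t^2 + 2·t + 2 1 fois. En dérivant la position, nous obtenons la vitesse: v(t) = -20·t^3 + 6·t^2 - 4·t + 2. En utilisant v(t) = -20·t^3 + 6·t^2 - 4·t + 2 et en substituant t = 2, nous trouvons v = -142.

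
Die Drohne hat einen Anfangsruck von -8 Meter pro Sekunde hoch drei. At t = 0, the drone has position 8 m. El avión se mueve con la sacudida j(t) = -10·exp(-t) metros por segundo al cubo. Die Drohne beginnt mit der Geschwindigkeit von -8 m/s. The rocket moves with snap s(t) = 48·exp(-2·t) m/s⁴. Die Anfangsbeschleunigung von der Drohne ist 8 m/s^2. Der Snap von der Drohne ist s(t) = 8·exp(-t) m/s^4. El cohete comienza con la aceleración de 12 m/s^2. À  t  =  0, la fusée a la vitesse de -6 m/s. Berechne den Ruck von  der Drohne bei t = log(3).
Wir müssen das Integral unserer Gleichung für den Snap s(t) = 8·exp(-t) 1-mal finden. Das Integral von dem Snap ist der Ruck. Mit j(0) = -8 erhalten wir j(t) = -8·exp(-t). Mit j(t) = -8·exp(-t) und Einsetzen von t = log(3), finden wir j = -8/3.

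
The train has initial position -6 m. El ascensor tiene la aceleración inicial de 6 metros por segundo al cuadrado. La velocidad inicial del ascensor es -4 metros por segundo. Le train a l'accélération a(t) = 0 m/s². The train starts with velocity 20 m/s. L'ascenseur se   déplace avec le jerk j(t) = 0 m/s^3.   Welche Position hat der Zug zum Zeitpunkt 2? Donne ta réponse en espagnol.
Partiendo de la aceleración a(t) = 0, tomamos 2 integrales. La integral de la aceleración es la velocidad. Usando v(0) = 20, obtenemos v(t) = 20. La antiderivada de la velocidad, con x(0) = -6, da la posición: x(t) = 20·t - 6. Tenemos la posición x(t) = 20·t - 6. Sustituyendo t = 2: x(2) = 34.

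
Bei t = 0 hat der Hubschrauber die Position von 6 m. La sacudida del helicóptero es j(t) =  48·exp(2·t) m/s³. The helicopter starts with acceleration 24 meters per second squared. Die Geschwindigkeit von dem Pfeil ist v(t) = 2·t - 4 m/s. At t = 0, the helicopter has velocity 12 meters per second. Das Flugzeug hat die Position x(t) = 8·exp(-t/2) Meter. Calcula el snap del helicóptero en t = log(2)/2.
Para resolver esto, necesitamos tomar 1 derivada de nuestra ecuación de la sacudida j(t) = 48·exp(2·t). Derivando la sacudida, obtenemos el snap: s(t) = 96·exp(2·t). De la ecuación del snap s(t) = 96·exp(2·t), sustituimos t = log(2)/2 para obtener s = 192.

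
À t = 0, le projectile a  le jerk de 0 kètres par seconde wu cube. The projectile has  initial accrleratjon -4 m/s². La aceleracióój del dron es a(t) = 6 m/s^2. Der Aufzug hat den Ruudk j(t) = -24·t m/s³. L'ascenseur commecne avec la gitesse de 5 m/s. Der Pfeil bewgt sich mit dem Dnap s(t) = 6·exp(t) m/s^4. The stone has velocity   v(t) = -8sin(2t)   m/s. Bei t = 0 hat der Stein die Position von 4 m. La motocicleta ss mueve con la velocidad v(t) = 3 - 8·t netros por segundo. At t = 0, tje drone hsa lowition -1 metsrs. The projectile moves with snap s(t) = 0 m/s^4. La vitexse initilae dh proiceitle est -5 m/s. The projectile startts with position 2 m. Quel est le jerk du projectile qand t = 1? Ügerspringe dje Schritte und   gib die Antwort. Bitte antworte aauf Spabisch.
La sacudida en t = 1 es j = 0.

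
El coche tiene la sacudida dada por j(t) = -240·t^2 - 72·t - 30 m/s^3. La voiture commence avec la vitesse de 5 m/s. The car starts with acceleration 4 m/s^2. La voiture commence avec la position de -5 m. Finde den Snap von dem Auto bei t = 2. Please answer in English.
Starting from jerk j(t) = -240·t^2 - 72·t - 30, we take 1 derivative. The derivative of jerk gives snap: s(t) = -480·t - 72. From the given snap equation s(t) = -480·t - 72, we substitute t = 2 to get s = -1032.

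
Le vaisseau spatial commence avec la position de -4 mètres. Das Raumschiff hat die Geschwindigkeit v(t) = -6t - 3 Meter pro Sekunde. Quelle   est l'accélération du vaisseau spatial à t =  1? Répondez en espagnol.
Debemos derivar nuestra ecuación de la velocidad v(t) = -6·t - 3 1 vez. Tomando d/dt de v(t), encontramos a(t) = -6. Usando a(t) = -6 y sustituyendo t = 1, encontramos a = -6.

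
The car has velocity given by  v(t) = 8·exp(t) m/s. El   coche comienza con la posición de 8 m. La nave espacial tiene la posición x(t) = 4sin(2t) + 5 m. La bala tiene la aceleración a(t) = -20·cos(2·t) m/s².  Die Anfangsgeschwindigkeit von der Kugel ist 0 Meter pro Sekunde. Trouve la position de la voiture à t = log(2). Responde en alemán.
Wir müssen unsere Gleichung für die Geschwindigkeit v(t) = 8·exp(t) 1-mal integrieren. Durch Integration von der Geschwindigkeit und Verwendung der Anfangsbedingung x(0) = 8, erhalten wir x(t) = 8·exp(t). Aus der Gleichung für die Position x(t) = 8·exp(t), setzen wir t = log(2) ein und erhalten x = 16.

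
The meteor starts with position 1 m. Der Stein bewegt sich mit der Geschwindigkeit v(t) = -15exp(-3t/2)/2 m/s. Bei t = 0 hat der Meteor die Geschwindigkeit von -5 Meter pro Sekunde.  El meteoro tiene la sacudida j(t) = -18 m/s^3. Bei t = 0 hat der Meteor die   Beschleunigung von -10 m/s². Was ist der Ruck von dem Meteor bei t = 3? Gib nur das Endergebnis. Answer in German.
j(3) = -18.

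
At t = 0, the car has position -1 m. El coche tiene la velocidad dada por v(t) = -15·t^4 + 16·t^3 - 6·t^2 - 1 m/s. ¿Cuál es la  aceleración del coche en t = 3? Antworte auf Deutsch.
Um dies zu lösen, müssen wir 1 Ableitung unserer Gleichung für die Geschwindigkeit v(t) = -15·t^4 + 16·t^3 - 6·t^2 - 1 nehmen. Mit d/dt von v(t) finden wir a(t) = -60·t^3 + 48·t^2 - 12·t. Aus der Gleichung für die Beschleunigung a(t) = -60·t^3 + 48·t^2 - 12·t, setzen wir t = 3 ein und erhalten a = -1224.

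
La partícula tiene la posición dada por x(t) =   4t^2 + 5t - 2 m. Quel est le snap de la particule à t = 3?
En partant de la position x(t) = 4·t^2 + 5·t - 2, nous prenons 4 dérivées. En dérivant la position, nous obtenons la vitesse: v(t) = 8·t + 5. En prenant d/dt de v(t), nous trouvons a(t) = 8. En prenant d/dt de a(t), nous trouvons j(t) = 0. La dérivée du jerk donne le snap: s(t) = 0. De l'équation du snap s(t) = 0, nous substituons t = 3 pour obtenir s = 0.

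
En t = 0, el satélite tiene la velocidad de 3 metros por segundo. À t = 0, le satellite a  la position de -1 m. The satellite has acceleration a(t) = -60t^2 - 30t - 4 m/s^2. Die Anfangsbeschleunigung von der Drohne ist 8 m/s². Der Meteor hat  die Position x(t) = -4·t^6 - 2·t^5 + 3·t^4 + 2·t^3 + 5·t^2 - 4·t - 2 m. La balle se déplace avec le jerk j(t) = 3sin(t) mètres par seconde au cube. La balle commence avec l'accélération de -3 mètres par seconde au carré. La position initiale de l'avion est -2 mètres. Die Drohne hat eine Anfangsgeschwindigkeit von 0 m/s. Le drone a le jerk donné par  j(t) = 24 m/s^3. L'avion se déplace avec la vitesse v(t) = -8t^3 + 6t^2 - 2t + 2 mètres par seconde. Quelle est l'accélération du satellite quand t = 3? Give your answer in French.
De l'équation de l'accélération a(t) = -60·t^2 - 30·t - 4, nous substituons t = 3 pour obtenir a = -634.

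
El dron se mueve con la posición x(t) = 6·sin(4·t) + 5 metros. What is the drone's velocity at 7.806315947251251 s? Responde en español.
Debemos derivar nuestra ecuación de la posición x(t) = 6·sin(4·t) + 5 1 vez. La derivada de la posición da la velocidad: v(t) = 24·cos(4·t). De la ecuación de la velocidad v(t) = 24·cos(4·t), sustituimos t = 7.806315947251251 para obtener v = 23.5650924915850.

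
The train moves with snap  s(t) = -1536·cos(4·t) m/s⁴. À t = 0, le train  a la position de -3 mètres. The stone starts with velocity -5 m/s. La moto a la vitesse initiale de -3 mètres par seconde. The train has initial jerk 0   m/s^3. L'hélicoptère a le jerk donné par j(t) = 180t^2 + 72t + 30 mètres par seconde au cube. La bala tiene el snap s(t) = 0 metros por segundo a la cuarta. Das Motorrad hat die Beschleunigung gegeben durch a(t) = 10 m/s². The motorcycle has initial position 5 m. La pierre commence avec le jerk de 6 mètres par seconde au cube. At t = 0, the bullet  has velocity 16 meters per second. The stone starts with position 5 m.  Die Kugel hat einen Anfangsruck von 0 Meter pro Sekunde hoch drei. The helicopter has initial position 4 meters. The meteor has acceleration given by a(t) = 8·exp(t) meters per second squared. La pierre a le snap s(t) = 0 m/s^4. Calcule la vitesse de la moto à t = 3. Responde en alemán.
Wir müssen unsere Gleichung für die Beschleunigung a(t) = 10 1-mal integrieren. Die Stammfunktion von der Beschleunigung, mit v(0) = -3, ergibt die Geschwindigkeit: v(t) = 10·t - 3. Wir haben die Geschwindigkeit v(t) = 10·t - 3. Durch Einsetzen von t = 3: v(3) = 27.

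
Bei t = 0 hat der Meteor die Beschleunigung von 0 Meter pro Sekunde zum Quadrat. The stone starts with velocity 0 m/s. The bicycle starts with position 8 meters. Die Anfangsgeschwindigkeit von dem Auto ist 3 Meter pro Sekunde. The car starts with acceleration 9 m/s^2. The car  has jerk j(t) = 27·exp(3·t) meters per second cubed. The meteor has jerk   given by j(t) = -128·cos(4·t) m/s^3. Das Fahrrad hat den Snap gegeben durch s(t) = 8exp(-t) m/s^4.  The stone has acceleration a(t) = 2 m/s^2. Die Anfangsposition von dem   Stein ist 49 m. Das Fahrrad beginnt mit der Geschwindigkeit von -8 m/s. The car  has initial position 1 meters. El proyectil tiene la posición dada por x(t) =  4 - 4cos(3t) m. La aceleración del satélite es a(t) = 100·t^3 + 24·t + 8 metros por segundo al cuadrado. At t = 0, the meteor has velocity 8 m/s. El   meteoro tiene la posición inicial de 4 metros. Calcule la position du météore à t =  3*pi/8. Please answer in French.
Pour résoudre ceci, nous devons prendre 3 intégrales de notre équation du jerk j(t) = -128·cos(4·t). L'intégrale du jerk est l'accélération. En utilisant a(0) = 0, nous obtenons a(t) = -32·sin(4·t). En prenant ∫a(t)dt et en appliquant v(0) = 8, nous trouvons v(t) = 8·cos(4·t). En intégrant la vitesse et en utilisant la condition initiale x(0) = 4, nous obtenons x(t) = 2·sin(4·t) + 4. De l'équation de la position x(t) = 2·sin(4·t) + 4, nous substituons t = 3*pi/8 pour obtenir x = 2.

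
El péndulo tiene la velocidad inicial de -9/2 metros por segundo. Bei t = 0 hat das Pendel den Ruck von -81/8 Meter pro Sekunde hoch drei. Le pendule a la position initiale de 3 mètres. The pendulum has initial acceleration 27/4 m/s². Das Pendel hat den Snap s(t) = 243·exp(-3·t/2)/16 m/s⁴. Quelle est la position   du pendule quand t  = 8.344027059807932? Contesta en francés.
Nous devons trouver l'intégrale de notre équation du snap s(t) = 243·exp(-3·t/2)/16 4 fois. En prenant ∫s(t)dt et en appliquant j(0) = -81/8, nous trouvons j(t) = -81·exp(-3·t/2)/8. En intégrant le jerk et en utilisant la condition initiale a(0) = 27/4, nous obtenons a(t) = 27·exp(-3·t/2)/4. L'intégrale de l'accélération est la vitesse. En utilisant v(0) = -9/2, nous obtenons v(t) = -9·exp(-3·t/2)/2. En intégrant la vitesse et en utilisant la condition initiale x(0) = 3, nous obtenons x(t) = 3·exp(-3·t/2). De l'équation de la position x(t) = 3·exp(-3·t/2), nous substituons t = 8.344027059807932 pour obtenir x = 0.0000110020570176521.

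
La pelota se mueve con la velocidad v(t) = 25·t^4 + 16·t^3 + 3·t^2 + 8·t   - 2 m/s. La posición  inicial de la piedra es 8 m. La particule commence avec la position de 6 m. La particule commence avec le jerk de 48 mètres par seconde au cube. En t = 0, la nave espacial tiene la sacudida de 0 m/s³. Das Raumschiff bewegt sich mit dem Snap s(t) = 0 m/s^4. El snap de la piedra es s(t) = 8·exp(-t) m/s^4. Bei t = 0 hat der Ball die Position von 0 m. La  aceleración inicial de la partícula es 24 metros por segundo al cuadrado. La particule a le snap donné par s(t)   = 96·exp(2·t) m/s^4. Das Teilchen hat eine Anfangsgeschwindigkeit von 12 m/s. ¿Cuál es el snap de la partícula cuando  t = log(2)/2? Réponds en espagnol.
Tenemos el snap s(t) = 96·exp(2·t). Sustituyendo t = log(2)/2: s(log(2)/2) = 192.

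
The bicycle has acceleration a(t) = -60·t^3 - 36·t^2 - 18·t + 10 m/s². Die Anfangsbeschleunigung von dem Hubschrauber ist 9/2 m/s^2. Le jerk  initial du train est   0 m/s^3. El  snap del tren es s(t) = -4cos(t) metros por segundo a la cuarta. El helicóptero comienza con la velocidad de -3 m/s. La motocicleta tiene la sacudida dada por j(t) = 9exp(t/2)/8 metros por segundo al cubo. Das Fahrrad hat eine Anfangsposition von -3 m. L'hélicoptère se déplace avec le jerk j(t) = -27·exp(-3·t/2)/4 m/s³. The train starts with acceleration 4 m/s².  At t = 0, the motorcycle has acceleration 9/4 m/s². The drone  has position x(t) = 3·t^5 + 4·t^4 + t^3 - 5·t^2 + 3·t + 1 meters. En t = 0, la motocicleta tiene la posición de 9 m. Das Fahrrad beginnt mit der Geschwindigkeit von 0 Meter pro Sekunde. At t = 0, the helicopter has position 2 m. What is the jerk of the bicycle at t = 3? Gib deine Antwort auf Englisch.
To solve this, we need to take 1 derivative of our acceleration equation a(t) = -60·t^3 - 36·t^2 - 18·t + 10. Differentiating acceleration, we get jerk: j(t) = -180·t^2 - 72·t - 18. From the given jerk equation j(t) = -180·t^2 - 72·t - 18, we substitute t = 3 to get j = -1854.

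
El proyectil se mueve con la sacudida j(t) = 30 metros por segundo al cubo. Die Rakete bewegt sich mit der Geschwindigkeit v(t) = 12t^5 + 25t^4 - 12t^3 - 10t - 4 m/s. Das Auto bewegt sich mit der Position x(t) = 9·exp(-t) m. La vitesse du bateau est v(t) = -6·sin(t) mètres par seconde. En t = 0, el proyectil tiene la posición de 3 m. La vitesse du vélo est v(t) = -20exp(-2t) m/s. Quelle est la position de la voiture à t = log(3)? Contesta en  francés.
Nous avons la position x(t) = 9·exp(-t). En substituant t = log(3): x(log(3)) = 3.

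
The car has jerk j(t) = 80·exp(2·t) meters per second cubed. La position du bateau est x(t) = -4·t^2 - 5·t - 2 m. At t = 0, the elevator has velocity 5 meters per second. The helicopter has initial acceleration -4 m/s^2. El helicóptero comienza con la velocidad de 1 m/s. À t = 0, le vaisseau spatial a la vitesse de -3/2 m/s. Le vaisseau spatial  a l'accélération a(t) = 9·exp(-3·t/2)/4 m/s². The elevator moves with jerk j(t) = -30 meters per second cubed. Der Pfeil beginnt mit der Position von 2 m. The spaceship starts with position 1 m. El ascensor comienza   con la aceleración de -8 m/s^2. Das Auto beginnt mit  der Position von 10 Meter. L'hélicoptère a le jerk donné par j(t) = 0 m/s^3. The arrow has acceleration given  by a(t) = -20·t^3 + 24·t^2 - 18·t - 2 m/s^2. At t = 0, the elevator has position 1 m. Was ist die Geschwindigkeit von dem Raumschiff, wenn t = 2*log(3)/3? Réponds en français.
Nous devons intégrer notre équation de l'accélération a(t) = 9·exp(-3·t/2)/4 1 fois. La primitive de l'accélération est la vitesse. En utilisant v(0) = -3/2, nous obtenons v(t) = -3·exp(-3·t/2)/2. En utilisant v(t) = -3·exp(-3·t/2)/2 et en substituant t = 2*log(3)/3, nous trouvons v = -1/2.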